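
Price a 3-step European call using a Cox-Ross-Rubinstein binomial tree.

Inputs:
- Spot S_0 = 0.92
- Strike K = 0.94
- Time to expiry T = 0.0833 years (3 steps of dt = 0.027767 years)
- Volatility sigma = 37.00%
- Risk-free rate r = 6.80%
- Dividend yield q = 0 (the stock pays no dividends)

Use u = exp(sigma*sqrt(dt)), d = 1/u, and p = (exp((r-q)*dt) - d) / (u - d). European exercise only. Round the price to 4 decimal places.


dt = T/N = 0.027767
u = exp(sigma*sqrt(dt)) = 1.063595; d = 1/u = 0.940208
p = (exp((r-q)*dt) - d) / (u - d) = 0.499908
Discount per step: exp(-r*dt) = 0.998114
Stock lattice S(k, i) with i counting down-moves:
  k=0: S(0,0) = 0.9200
  k=1: S(1,0) = 0.9785; S(1,1) = 0.8650
  k=2: S(2,0) = 1.0407; S(2,1) = 0.9200; S(2,2) = 0.8133
  k=3: S(3,0) = 1.1069; S(3,1) = 0.9785; S(3,2) = 0.8650; S(3,3) = 0.7646
Terminal payoffs V(N, i) = max(S_T - K, 0):
  V(3,0) = 0.166920; V(3,1) = 0.038507; V(3,2) = 0.000000; V(3,3) = 0.000000
Backward induction: V(k, i) = exp(-r*dt) * [p * V(k+1, i) + (1-p) * V(k+1, i+1)].
  V(2,0) = exp(-r*dt) * [p*0.166920 + (1-p)*0.038507] = 0.102508
  V(2,1) = exp(-r*dt) * [p*0.038507 + (1-p)*0.000000] = 0.019214
  V(2,2) = exp(-r*dt) * [p*0.000000 + (1-p)*0.000000] = 0.000000
  V(1,0) = exp(-r*dt) * [p*0.102508 + (1-p)*0.019214] = 0.060738
  V(1,1) = exp(-r*dt) * [p*0.019214 + (1-p)*0.000000] = 0.009587
  V(0,0) = exp(-r*dt) * [p*0.060738 + (1-p)*0.009587] = 0.035092

Answer: Price = V(0,0) = 0.0351


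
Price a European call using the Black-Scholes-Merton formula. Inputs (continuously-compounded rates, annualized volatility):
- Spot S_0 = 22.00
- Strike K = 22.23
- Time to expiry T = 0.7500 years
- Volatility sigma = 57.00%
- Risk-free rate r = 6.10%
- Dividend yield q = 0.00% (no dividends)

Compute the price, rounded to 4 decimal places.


d1 = (ln(S/K) + (r - q + 0.5*sigma^2) * T) / (sigma * sqrt(T)) = 0.31842838
d2 = d1 - sigma * sqrt(T) = -0.17520611
exp(-rT) = 0.95528075; exp(-qT) = 1.00000000
C = S_0 * exp(-qT) * N(d1) - K * exp(-rT) * N(d2)
N(d1) = 0.62491999; N(d2) = 0.43045884
C = 22.0000 * 1.00000000 * 0.62491999 - 22.2300 * 0.95528075 * 0.43045884 = 4.6071

Answer: Price = 4.6071


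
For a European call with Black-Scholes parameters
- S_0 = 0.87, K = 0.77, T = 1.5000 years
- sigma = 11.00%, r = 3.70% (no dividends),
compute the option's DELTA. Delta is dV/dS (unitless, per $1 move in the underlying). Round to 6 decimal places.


d1 = 1.3856518288; d2 = 1.2509298930
phi(d1) = 0.1527497941; exp(-qT) = 1.0000000000; exp(-rT) = 0.9460120237
N(d1) = 0.9170733780
Delta = exp(-qT) * N(d1) = 1.0000000000 * 0.9170733780 = 0.917073

Answer: Delta = 0.917073


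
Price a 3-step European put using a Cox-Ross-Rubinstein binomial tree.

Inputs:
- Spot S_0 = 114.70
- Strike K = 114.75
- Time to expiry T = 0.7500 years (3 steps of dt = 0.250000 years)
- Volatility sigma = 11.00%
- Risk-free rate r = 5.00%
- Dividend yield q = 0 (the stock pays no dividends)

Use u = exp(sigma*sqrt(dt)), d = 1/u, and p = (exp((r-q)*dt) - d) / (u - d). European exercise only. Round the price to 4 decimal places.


Answer: Price = V(0,0) = 2.7876

Derivation:
dt = T/N = 0.250000
u = exp(sigma*sqrt(dt)) = 1.056541; d = 1/u = 0.946485
p = (exp((r-q)*dt) - d) / (u - d) = 0.600545
Discount per step: exp(-r*dt) = 0.987578
Stock lattice S(k, i) with i counting down-moves:
  k=0: S(0,0) = 114.7000
  k=1: S(1,0) = 121.1852; S(1,1) = 108.5618
  k=2: S(2,0) = 128.0371; S(2,1) = 114.7000; S(2,2) = 102.7522
  k=3: S(3,0) = 135.2764; S(3,1) = 121.1852; S(3,2) = 108.5618; S(3,3) = 97.2534
Terminal payoffs V(N, i) = max(K - S_T, 0):
  V(3,0) = 0.000000; V(3,1) = 0.000000; V(3,2) = 6.188154; V(3,3) = 17.496592
Backward induction: V(k, i) = exp(-r*dt) * [p * V(k+1, i) + (1-p) * V(k+1, i+1)].
  V(2,0) = exp(-r*dt) * [p*0.000000 + (1-p)*0.000000] = 0.000000
  V(2,1) = exp(-r*dt) * [p*0.000000 + (1-p)*6.188154] = 2.441180
  V(2,2) = exp(-r*dt) * [p*6.188154 + (1-p)*17.496592] = 10.572377
  V(1,0) = exp(-r*dt) * [p*0.000000 + (1-p)*2.441180] = 0.963027
  V(1,1) = exp(-r*dt) * [p*2.441180 + (1-p)*10.572377] = 5.618552
  V(0,0) = exp(-r*dt) * [p*0.963027 + (1-p)*5.618552] = 2.787634


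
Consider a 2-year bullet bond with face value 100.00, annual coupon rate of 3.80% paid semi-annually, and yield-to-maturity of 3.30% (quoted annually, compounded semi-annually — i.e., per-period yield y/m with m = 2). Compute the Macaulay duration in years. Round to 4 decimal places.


Answer: Macaulay duration = 1.9451 years

Derivation:
Coupon per period c = face * coupon_rate / m = 1.900000
Periods per year m = 2; per-period yield y/m = 0.016500
Number of cashflows N = 4
Cashflows (t years, CF_t, discount factor 1/(1+y/m)^(m*t), PV):
  t = 0.5000: CF_t = 1.900000, DF = 0.983768, PV = 1.869159
  t = 1.0000: CF_t = 1.900000, DF = 0.967799, PV = 1.838818
  t = 1.5000: CF_t = 1.900000, DF = 0.952090, PV = 1.808970
  t = 2.0000: CF_t = 101.900000, DF = 0.936635, PV = 95.443125
Price P = sum_t PV_t = 100.960073
Macaulay numerator sum_t t * PV_t:
  t * PV_t at t = 0.5000: 0.934579
  t * PV_t at t = 1.0000: 1.838818
  t * PV_t at t = 1.5000: 2.713456
  t * PV_t at t = 2.0000: 190.886251
Macaulay duration D = (sum_t t * PV_t) / P = 196.373104 / 100.960073 = 1.945057


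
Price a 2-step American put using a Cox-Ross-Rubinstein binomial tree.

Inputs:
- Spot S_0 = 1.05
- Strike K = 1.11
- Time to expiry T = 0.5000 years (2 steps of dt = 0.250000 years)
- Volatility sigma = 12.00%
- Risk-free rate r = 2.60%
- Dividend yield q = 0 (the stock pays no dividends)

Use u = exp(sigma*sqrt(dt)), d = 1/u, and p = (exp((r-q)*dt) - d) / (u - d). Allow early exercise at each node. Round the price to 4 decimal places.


Answer: Price = V(0,0) = 0.0702

Derivation:
dt = T/N = 0.250000
u = exp(sigma*sqrt(dt)) = 1.061837; d = 1/u = 0.941765
p = (exp((r-q)*dt) - d) / (u - d) = 0.539315
Discount per step: exp(-r*dt) = 0.993521
Stock lattice S(k, i) with i counting down-moves:
  k=0: S(0,0) = 1.0500
  k=1: S(1,0) = 1.1149; S(1,1) = 0.9889
  k=2: S(2,0) = 1.1839; S(2,1) = 1.0500; S(2,2) = 0.9313
Terminal payoffs V(N, i) = max(K - S_T, 0):
  V(2,0) = 0.000000; V(2,1) = 0.060000; V(2,2) = 0.178734
Backward induction: V(k, i) = exp(-r*dt) * [p * V(k+1, i) + (1-p) * V(k+1, i+1)]; then take max(V_cont, immediate exercise) for American.
  V(1,0) = exp(-r*dt) * [p*0.000000 + (1-p)*0.060000] = 0.027462; exercise = 0.000000; V(1,0) = max -> 0.027462
  V(1,1) = exp(-r*dt) * [p*0.060000 + (1-p)*0.178734] = 0.113956; exercise = 0.121147; V(1,1) = max -> 0.121147
  V(0,0) = exp(-r*dt) * [p*0.027462 + (1-p)*0.121147] = 0.070164; exercise = 0.060000; V(0,0) = max -> 0.070164


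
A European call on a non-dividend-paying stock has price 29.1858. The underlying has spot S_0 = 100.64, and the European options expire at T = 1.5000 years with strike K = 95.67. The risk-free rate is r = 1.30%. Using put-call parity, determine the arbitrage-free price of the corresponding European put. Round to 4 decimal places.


Put-call parity: C - P = S_0 * exp(-qT) - K * exp(-rT).
S_0 * exp(-qT) = 100.6400 * 1.00000000 = 100.64000000
K * exp(-rT) = 95.6700 * 0.98068890 = 93.82250660
P = C - S*exp(-qT) + K*exp(-rT)
P = 29.1858 - 100.64000000 + 93.82250660 = 22.3683

Answer: Put price = 22.3683


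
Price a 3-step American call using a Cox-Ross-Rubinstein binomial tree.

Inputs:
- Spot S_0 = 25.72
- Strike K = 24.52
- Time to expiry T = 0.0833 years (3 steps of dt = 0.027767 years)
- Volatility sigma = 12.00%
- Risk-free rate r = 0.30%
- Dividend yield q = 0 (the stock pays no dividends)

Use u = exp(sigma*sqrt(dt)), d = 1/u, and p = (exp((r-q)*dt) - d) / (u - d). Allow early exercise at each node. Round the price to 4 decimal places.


dt = T/N = 0.027767
u = exp(sigma*sqrt(dt)) = 1.020197; d = 1/u = 0.980203
p = (exp((r-q)*dt) - d) / (u - d) = 0.497084
Discount per step: exp(-r*dt) = 0.999917
Stock lattice S(k, i) with i counting down-moves:
  k=0: S(0,0) = 25.7200
  k=1: S(1,0) = 26.2395; S(1,1) = 25.2108
  k=2: S(2,0) = 26.7694; S(2,1) = 25.7200; S(2,2) = 24.7117
  k=3: S(3,0) = 27.3101; S(3,1) = 26.2395; S(3,2) = 25.2108; S(3,3) = 24.2225
Terminal payoffs V(N, i) = max(S_T - K, 0):
  V(3,0) = 2.790108; V(3,1) = 1.719473; V(3,2) = 0.690811; V(3,3) = 0.000000
Backward induction: V(k, i) = exp(-r*dt) * [p * V(k+1, i) + (1-p) * V(k+1, i+1)]; then take max(V_cont, immediate exercise) for American.
  V(2,0) = exp(-r*dt) * [p*2.790108 + (1-p)*1.719473] = 2.251481; exercise = 2.249439; V(2,0) = max -> 2.251481
  V(2,1) = exp(-r*dt) * [p*1.719473 + (1-p)*0.690811] = 1.202042; exercise = 1.200000; V(2,1) = max -> 1.202042
  V(2,2) = exp(-r*dt) * [p*0.690811 + (1-p)*0.000000] = 0.343362; exercise = 0.191702; V(2,2) = max -> 0.343362
  V(1,0) = exp(-r*dt) * [p*2.251481 + (1-p)*1.202042] = 1.723558; exercise = 1.719473; V(1,0) = max -> 1.723558
  V(1,1) = exp(-r*dt) * [p*1.202042 + (1-p)*0.343362] = 0.770134; exercise = 0.690811; V(1,1) = max -> 0.770134
  V(0,0) = exp(-r*dt) * [p*1.723558 + (1-p)*0.770134] = 1.243962; exercise = 1.200000; V(0,0) = max -> 1.243962

Answer: Price = V(0,0) = 1.2440


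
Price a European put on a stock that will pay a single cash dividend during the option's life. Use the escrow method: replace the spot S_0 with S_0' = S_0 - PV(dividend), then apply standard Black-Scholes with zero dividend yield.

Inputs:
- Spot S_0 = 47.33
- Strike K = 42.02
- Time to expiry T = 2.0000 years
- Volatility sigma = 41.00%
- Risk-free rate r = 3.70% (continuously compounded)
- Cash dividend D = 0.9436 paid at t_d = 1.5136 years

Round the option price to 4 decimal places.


Answer: Price = 6.4621

Derivation:
PV(D) = D * exp(-r * t_d) = 0.9436 * 0.94553611 = 0.89220787
S_0' = S_0 - PV(D) = 47.3300 - 0.89220787 = 46.43779213
d1 = (ln(S_0'/K) + (r + sigma^2/2)*T) / (sigma*sqrt(T)) = 0.58994767
d2 = d1 - sigma*sqrt(T) = 0.01012011
exp(-rT) = 0.92867169
N(-d1) = 0.27761287; N(-d2) = 0.49596273
P = K * exp(-rT) * N(-d2) - S_0' * N(-d1) = 42.0200 * 0.92867169 * 0.49596273 - 46.43779213 * 0.27761287 = 6.4621


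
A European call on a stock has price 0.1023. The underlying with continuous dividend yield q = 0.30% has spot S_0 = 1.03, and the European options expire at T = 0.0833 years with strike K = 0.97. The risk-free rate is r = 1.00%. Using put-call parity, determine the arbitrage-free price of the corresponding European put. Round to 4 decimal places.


Put-call parity: C - P = S_0 * exp(-qT) - K * exp(-rT).
S_0 * exp(-qT) = 1.0300 * 0.99975013 = 1.02974264
K * exp(-rT) = 0.9700 * 0.99916735 = 0.96919233
P = C - S*exp(-qT) + K*exp(-rT)
P = 0.1023 - 1.02974264 + 0.96919233 = 0.0417

Answer: Put price = 0.0417


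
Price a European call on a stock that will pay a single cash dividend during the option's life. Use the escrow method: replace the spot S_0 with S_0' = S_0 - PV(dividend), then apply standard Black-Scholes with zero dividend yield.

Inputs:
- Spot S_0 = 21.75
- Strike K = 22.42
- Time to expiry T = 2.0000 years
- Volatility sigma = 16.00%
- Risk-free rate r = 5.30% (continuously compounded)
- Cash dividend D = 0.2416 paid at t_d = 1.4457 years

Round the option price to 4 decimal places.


Answer: Price = 2.6356

Derivation:
PV(D) = D * exp(-r * t_d) = 0.2416 * 0.92623981 = 0.22377954
S_0' = S_0 - PV(D) = 21.7500 - 0.22377954 = 21.52622046
d1 = (ln(S_0'/K) + (r + sigma^2/2)*T) / (sigma*sqrt(T)) = 0.40180605
d2 = d1 - sigma*sqrt(T) = 0.17553188
exp(-rT) = 0.89942465
N(d1) = 0.65608662; N(d2) = 0.56966914
C = S_0' * N(d1) - K * exp(-rT) * N(d2) = 21.52622046 * 0.65608662 - 22.4200 * 0.89942465 * 0.56966914 = 2.6356


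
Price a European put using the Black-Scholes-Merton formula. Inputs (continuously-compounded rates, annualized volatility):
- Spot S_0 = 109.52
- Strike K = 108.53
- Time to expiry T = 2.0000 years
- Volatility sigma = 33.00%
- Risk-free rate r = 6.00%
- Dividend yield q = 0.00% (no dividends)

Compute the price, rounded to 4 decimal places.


d1 = (ln(S/K) + (r - q + 0.5*sigma^2) * T) / (sigma * sqrt(T)) = 0.50993230
d2 = d1 - sigma * sqrt(T) = 0.04324183
exp(-rT) = 0.88692044; exp(-qT) = 1.00000000
P = K * exp(-rT) * N(-d2) - S_0 * exp(-qT) * N(-d1)
N(-d1) = 0.30504945; N(-d2) = 0.48275438
P = 108.5300 * 0.88692044 * 0.48275438 - 109.5200 * 1.00000000 * 0.30504945 = 13.0597

Answer: Price = 13.0597


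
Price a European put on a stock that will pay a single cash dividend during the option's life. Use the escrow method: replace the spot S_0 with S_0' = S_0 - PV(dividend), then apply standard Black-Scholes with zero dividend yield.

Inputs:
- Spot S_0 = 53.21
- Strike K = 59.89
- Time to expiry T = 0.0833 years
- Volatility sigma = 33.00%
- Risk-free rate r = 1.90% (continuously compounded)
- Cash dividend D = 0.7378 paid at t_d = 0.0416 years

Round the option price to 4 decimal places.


PV(D) = D * exp(-r * t_d) = 0.7378 * 0.99920991 = 0.73721707
S_0' = S_0 - PV(D) = 53.2100 - 0.73721707 = 52.47278293
d1 = (ln(S_0'/K) + (r + sigma^2/2)*T) / (sigma*sqrt(T)) = -1.32393527
d2 = d1 - sigma*sqrt(T) = -1.41917901
exp(-rT) = 0.99841855
N(-d1) = 0.90723773; N(-d2) = 0.92207658
P = K * exp(-rT) * N(-d2) - S_0' * N(-d1) = 59.8900 * 0.99841855 * 0.92207658 - 52.47278293 * 0.90723773 = 7.5305

Answer: Price = 7.5305


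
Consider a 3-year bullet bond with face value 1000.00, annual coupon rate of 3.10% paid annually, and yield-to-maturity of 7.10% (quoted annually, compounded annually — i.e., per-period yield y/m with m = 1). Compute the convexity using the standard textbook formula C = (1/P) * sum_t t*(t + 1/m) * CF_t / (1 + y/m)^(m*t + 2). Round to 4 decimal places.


Coupon per period c = face * coupon_rate / m = 31.000000
Periods per year m = 1; per-period yield y/m = 0.071000
Number of cashflows N = 3
Cashflows (t years, CF_t, discount factor 1/(1+y/m)^(m*t), PV):
  t = 1.0000: CF_t = 31.000000, DF = 0.933707, PV = 28.944911
  t = 2.0000: CF_t = 31.000000, DF = 0.871808, PV = 27.026061
  t = 3.0000: CF_t = 1031.000000, DF = 0.814013, PV = 839.247880
Price P = sum_t PV_t = 895.218852
Convexity numerator sum_t t*(t + 1/m) * CF_t / (1+y/m)^(m*t + 2):
  t = 1.0000: term = 50.468835
  t = 2.0000: term = 141.369285
  t = 3.0000: term = 8779.960401
Convexity = (1/P) * sum = 8971.798520 / 895.218852 = 10.021905

Answer: Convexity = 10.0219


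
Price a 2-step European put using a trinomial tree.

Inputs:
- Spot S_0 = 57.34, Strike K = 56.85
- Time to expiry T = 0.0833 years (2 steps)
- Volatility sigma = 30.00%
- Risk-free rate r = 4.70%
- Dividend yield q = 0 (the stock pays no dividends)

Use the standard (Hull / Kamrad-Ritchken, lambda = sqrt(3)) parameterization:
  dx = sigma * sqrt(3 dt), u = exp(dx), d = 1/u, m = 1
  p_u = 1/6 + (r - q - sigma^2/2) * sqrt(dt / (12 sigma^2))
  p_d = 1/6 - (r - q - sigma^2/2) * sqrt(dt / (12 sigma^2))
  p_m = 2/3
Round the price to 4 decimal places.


Answer: Price = V(0,0) = 1.4541

Derivation:
dt = T/N = 0.041650; dx = sigma*sqrt(3*dt) = 0.106045
u = exp(dx) = 1.111872; d = 1/u = 0.899384
p_u = 0.167059, p_m = 0.666667, p_d = 0.166274
Discount per step: exp(-r*dt) = 0.998044
Stock lattice S(k, j) with j the centered position index:
  k=0: S(0,+0) = 57.3400
  k=1: S(1,-1) = 51.5707; S(1,+0) = 57.3400; S(1,+1) = 63.7547
  k=2: S(2,-2) = 46.3819; S(2,-1) = 51.5707; S(2,+0) = 57.3400; S(2,+1) = 63.7547; S(2,+2) = 70.8871
Terminal payoffs V(N, j) = max(K - S_T, 0):
  V(2,-2) = 10.468120; V(2,-1) = 5.279301; V(2,+0) = 0.000000; V(2,+1) = 0.000000; V(2,+2) = 0.000000
Backward induction: V(k, j) = exp(-r*dt) * [p_u * V(k+1, j+1) + p_m * V(k+1, j) + p_d * V(k+1, j-1)]
  V(1,-1) = exp(-r*dt) * [p_u*0.000000 + p_m*5.279301 + p_d*10.468120] = 5.249823
  V(1,+0) = exp(-r*dt) * [p_u*0.000000 + p_m*0.000000 + p_d*5.279301] = 0.876093
  V(1,+1) = exp(-r*dt) * [p_u*0.000000 + p_m*0.000000 + p_d*0.000000] = 0.000000
  V(0,+0) = exp(-r*dt) * [p_u*0.000000 + p_m*0.876093 + p_d*5.249823] = 1.454121


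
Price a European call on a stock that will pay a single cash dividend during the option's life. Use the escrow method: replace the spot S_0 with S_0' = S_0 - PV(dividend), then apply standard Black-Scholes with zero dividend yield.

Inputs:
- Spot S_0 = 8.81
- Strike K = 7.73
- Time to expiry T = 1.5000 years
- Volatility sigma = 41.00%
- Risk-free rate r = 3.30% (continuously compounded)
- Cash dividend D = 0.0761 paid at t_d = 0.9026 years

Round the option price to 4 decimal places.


PV(D) = D * exp(-r * t_d) = 0.0761 * 0.97065343 = 0.07386673
S_0' = S_0 - PV(D) = 8.8100 - 0.07386673 = 8.73613327
d1 = (ln(S_0'/K) + (r + sigma^2/2)*T) / (sigma*sqrt(T)) = 0.59332180
d2 = d1 - sigma*sqrt(T) = 0.09117640
exp(-rT) = 0.95170516
N(d1) = 0.72351709; N(d2) = 0.53632379
C = S_0' * N(d1) - K * exp(-rT) * N(d2) = 8.73613327 * 0.72351709 - 7.7300 * 0.95170516 * 0.53632379 = 2.3752

Answer: Price = 2.3752


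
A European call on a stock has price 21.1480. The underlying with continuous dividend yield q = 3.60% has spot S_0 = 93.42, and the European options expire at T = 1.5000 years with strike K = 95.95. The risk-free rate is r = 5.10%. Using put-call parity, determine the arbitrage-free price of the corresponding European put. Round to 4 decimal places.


Put-call parity: C - P = S_0 * exp(-qT) - K * exp(-rT).
S_0 * exp(-qT) = 93.4200 * 0.94743211 = 88.50910739
K * exp(-rT) = 95.9500 * 0.92635291 = 88.88356213
P = C - S*exp(-qT) + K*exp(-rT)
P = 21.1480 - 88.50910739 + 88.88356213 = 21.5225

Answer: Put price = 21.5225


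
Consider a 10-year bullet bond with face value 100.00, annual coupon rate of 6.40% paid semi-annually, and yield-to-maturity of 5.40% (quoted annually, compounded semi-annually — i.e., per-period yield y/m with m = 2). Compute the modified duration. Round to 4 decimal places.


Coupon per period c = face * coupon_rate / m = 3.200000
Periods per year m = 2; per-period yield y/m = 0.027000
Number of cashflows N = 20
Cashflows (t years, CF_t, discount factor 1/(1+y/m)^(m*t), PV):
  t = 0.5000: CF_t = 3.200000, DF = 0.973710, PV = 3.115871
  t = 1.0000: CF_t = 3.200000, DF = 0.948111, PV = 3.033955
  t = 1.5000: CF_t = 3.200000, DF = 0.923185, PV = 2.954192
  t = 2.0000: CF_t = 3.200000, DF = 0.898914, PV = 2.876525
  t = 2.5000: CF_t = 3.200000, DF = 0.875282, PV = 2.800901
  t = 3.0000: CF_t = 3.200000, DF = 0.852270, PV = 2.727265
  t = 3.5000: CF_t = 3.200000, DF = 0.829864, PV = 2.655565
  t = 4.0000: CF_t = 3.200000, DF = 0.808047, PV = 2.585749
  t = 4.5000: CF_t = 3.200000, DF = 0.786803, PV = 2.517770
  t = 5.0000: CF_t = 3.200000, DF = 0.766118, PV = 2.451577
  t = 5.5000: CF_t = 3.200000, DF = 0.745976, PV = 2.387125
  t = 6.0000: CF_t = 3.200000, DF = 0.726365, PV = 2.324367
  t = 6.5000: CF_t = 3.200000, DF = 0.707268, PV = 2.263259
  t = 7.0000: CF_t = 3.200000, DF = 0.688674, PV = 2.203757
  t = 7.5000: CF_t = 3.200000, DF = 0.670569, PV = 2.145820
  t = 8.0000: CF_t = 3.200000, DF = 0.652939, PV = 2.089406
  t = 8.5000: CF_t = 3.200000, DF = 0.635774, PV = 2.034475
  t = 9.0000: CF_t = 3.200000, DF = 0.619059, PV = 1.980989
  t = 9.5000: CF_t = 3.200000, DF = 0.602784, PV = 1.928908
  t = 10.0000: CF_t = 103.200000, DF = 0.586937, PV = 60.571848
Price P = sum_t PV_t = 107.649324
First compute Macaulay numerator sum_t t * PV_t:
  t * PV_t at t = 0.5000: 1.557936
  t * PV_t at t = 1.0000: 3.033955
  t * PV_t at t = 1.5000: 4.431287
  t * PV_t at t = 2.0000: 5.753051
  t * PV_t at t = 2.5000: 7.002253
  t * PV_t at t = 3.0000: 8.181795
  t * PV_t at t = 3.5000: 9.294476
  t * PV_t at t = 4.0000: 10.342998
  t * PV_t at t = 4.5000: 11.329963
  t * PV_t at t = 5.0000: 12.257885
  t * PV_t at t = 5.5000: 13.129186
  t * PV_t at t = 6.0000: 13.946201
  t * PV_t at t = 6.5000: 14.711182
  t * PV_t at t = 7.0000: 15.426301
  t * PV_t at t = 7.5000: 16.093651
  t * PV_t at t = 8.0000: 16.715250
  t * PV_t at t = 8.5000: 17.293041
  t * PV_t at t = 9.0000: 17.828898
  t * PV_t at t = 9.5000: 18.324628
  t * PV_t at t = 10.0000: 605.718482
Macaulay duration D = 822.372416 / 107.649324 = 7.639364
Modified duration = D / (1 + y/m) = 7.639364 / (1 + 0.027000) = 7.438524

Answer: Modified duration = 7.4385


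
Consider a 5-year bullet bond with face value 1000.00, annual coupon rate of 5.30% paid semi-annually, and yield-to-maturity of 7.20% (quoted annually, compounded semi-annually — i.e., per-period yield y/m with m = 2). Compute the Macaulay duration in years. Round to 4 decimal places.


Answer: Macaulay duration = 4.4299 years

Derivation:
Coupon per period c = face * coupon_rate / m = 26.500000
Periods per year m = 2; per-period yield y/m = 0.036000
Number of cashflows N = 10
Cashflows (t years, CF_t, discount factor 1/(1+y/m)^(m*t), PV):
  t = 0.5000: CF_t = 26.500000, DF = 0.965251, PV = 25.579151
  t = 1.0000: CF_t = 26.500000, DF = 0.931709, PV = 24.690300
  t = 1.5000: CF_t = 26.500000, DF = 0.899333, PV = 23.832336
  t = 2.0000: CF_t = 26.500000, DF = 0.868082, PV = 23.004185
  t = 2.5000: CF_t = 26.500000, DF = 0.837917, PV = 22.204812
  t = 3.0000: CF_t = 26.500000, DF = 0.808801, PV = 21.433216
  t = 3.5000: CF_t = 26.500000, DF = 0.780696, PV = 20.688432
  t = 4.0000: CF_t = 26.500000, DF = 0.753567, PV = 19.969529
  t = 4.5000: CF_t = 26.500000, DF = 0.727381, PV = 19.275608
  t = 5.0000: CF_t = 1026.500000, DF = 0.702106, PV = 720.711413
Price P = sum_t PV_t = 921.388982
Macaulay numerator sum_t t * PV_t:
  t * PV_t at t = 0.5000: 12.789575
  t * PV_t at t = 1.0000: 24.690300
  t * PV_t at t = 1.5000: 35.748504
  t * PV_t at t = 2.0000: 46.008370
  t * PV_t at t = 2.5000: 55.512030
  t * PV_t at t = 3.0000: 64.299648
  t * PV_t at t = 3.5000: 72.409514
  t * PV_t at t = 4.0000: 79.878118
  t * PV_t at t = 4.5000: 86.740234
  t * PV_t at t = 5.0000: 3603.557066
Macaulay duration D = (sum_t t * PV_t) / P = 4081.633358 / 921.388982 = 4.429870


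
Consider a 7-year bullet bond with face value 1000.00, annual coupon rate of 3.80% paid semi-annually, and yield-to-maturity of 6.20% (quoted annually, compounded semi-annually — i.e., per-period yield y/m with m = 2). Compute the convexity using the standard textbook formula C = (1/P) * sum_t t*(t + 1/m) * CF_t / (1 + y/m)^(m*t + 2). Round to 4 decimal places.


Answer: Convexity = 41.4058

Derivation:
Coupon per period c = face * coupon_rate / m = 19.000000
Periods per year m = 2; per-period yield y/m = 0.031000
Number of cashflows N = 14
Cashflows (t years, CF_t, discount factor 1/(1+y/m)^(m*t), PV):
  t = 0.5000: CF_t = 19.000000, DF = 0.969932, PV = 18.428710
  t = 1.0000: CF_t = 19.000000, DF = 0.940768, PV = 17.874597
  t = 1.5000: CF_t = 19.000000, DF = 0.912481, PV = 17.337146
  t = 2.0000: CF_t = 19.000000, DF = 0.885045, PV = 16.815854
  t = 2.5000: CF_t = 19.000000, DF = 0.858434, PV = 16.310237
  t = 3.0000: CF_t = 19.000000, DF = 0.832622, PV = 15.819823
  t = 3.5000: CF_t = 19.000000, DF = 0.807587, PV = 15.344154
  t = 4.0000: CF_t = 19.000000, DF = 0.783305, PV = 14.882787
  t = 4.5000: CF_t = 19.000000, DF = 0.759752, PV = 14.435293
  t = 5.0000: CF_t = 19.000000, DF = 0.736908, PV = 14.001254
  t = 5.5000: CF_t = 19.000000, DF = 0.714751, PV = 13.580266
  t = 6.0000: CF_t = 19.000000, DF = 0.693260, PV = 13.171936
  t = 6.5000: CF_t = 19.000000, DF = 0.672415, PV = 12.775884
  t = 7.0000: CF_t = 1019.000000, DF = 0.652197, PV = 664.588574
Price P = sum_t PV_t = 865.366516
Convexity numerator sum_t t*(t + 1/m) * CF_t / (1+y/m)^(m*t + 2):
  t = 0.5000: term = 8.668573
  t = 1.0000: term = 25.223782
  t = 1.5000: term = 48.930711
  t = 2.0000: term = 79.099113
  t = 2.5000: term = 115.081154
  t = 3.0000: term = 156.269268
  t = 3.5000: term = 202.094107
  t = 4.0000: term = 252.022580
  t = 4.5000: term = 305.555989
  t = 5.0000: term = 362.228245
  t = 5.5000: term = 421.604165
  t = 6.0000: term = 483.277854
  t = 6.5000: term = 546.871157
  t = 7.0000: term = 32824.252357
Convexity = (1/P) * sum = 35831.179053 / 865.366516 = 41.405784


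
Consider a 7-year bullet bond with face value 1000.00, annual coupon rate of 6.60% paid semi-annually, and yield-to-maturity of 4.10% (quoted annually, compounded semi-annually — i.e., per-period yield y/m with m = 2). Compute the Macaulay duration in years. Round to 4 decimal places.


Answer: Macaulay duration = 5.8187 years

Derivation:
Coupon per period c = face * coupon_rate / m = 33.000000
Periods per year m = 2; per-period yield y/m = 0.020500
Number of cashflows N = 14
Cashflows (t years, CF_t, discount factor 1/(1+y/m)^(m*t), PV):
  t = 0.5000: CF_t = 33.000000, DF = 0.979912, PV = 32.337090
  t = 1.0000: CF_t = 33.000000, DF = 0.960227, PV = 31.687496
  t = 1.5000: CF_t = 33.000000, DF = 0.940938, PV = 31.050951
  t = 2.0000: CF_t = 33.000000, DF = 0.922036, PV = 30.427194
  t = 2.5000: CF_t = 33.000000, DF = 0.903514, PV = 29.815967
  t = 3.0000: CF_t = 33.000000, DF = 0.885364, PV = 29.217018
  t = 3.5000: CF_t = 33.000000, DF = 0.867579, PV = 28.630101
  t = 4.0000: CF_t = 33.000000, DF = 0.850151, PV = 28.054974
  t = 4.5000: CF_t = 33.000000, DF = 0.833073, PV = 27.491400
  t = 5.0000: CF_t = 33.000000, DF = 0.816338, PV = 26.939148
  t = 5.5000: CF_t = 33.000000, DF = 0.799939, PV = 26.397989
  t = 6.0000: CF_t = 33.000000, DF = 0.783870, PV = 25.867701
  t = 6.5000: CF_t = 33.000000, DF = 0.768123, PV = 25.348066
  t = 7.0000: CF_t = 1033.000000, DF = 0.752693, PV = 777.531862
Price P = sum_t PV_t = 1150.796955
Macaulay numerator sum_t t * PV_t:
  t * PV_t at t = 0.5000: 16.168545
  t * PV_t at t = 1.0000: 31.687496
  t * PV_t at t = 1.5000: 46.576427
  t * PV_t at t = 2.0000: 60.854388
  t * PV_t at t = 2.5000: 74.539917
  t * PV_t at t = 3.0000: 87.651053
  t * PV_t at t = 3.5000: 100.205353
  t * PV_t at t = 4.0000: 112.219895
  t * PV_t at t = 4.5000: 123.711300
  t * PV_t at t = 5.0000: 134.695738
  t * PV_t at t = 5.5000: 145.188938
  t * PV_t at t = 6.0000: 155.206206
  t * PV_t at t = 6.5000: 164.762426
  t * PV_t at t = 7.0000: 5442.723035
Macaulay duration D = (sum_t t * PV_t) / P = 6696.190717 / 1150.796955 = 5.818742


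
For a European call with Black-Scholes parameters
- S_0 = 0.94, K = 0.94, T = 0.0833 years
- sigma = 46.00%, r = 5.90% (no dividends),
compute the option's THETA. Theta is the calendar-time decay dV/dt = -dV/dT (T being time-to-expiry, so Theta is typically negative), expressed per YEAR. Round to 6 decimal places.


d1 = 0.1034003185; d2 = -0.0293636827
phi(d1) = 0.3968152999; exp(-qT) = 1.0000000000; exp(-rT) = 0.9950973574
Theta = -S*exp(-qT)*phi(d1)*sigma/(2*sqrt(T)) - r*K*exp(-rT)*N(d2) + q*S*exp(-qT)*N(d1)
N(d1) = 0.5411773703; N(d2) = 0.4882872687; sqrt(T) = 0.2886173938
Term 1 = -0.9400 * 1.0000000000 * 0.3968152999 * 0.4600 / (2 * 0.2886173938) = -0.2972498182
Term 2 = -0.0590 * 0.9400 * 0.9950973574 * 0.4882872687 = -0.0269476463
Term 3 = 0 (no dividend yield, q = 0)
Theta = -0.2972498182 + (-0.0269476463) + (0.0000000000) = -0.324197

Answer: Theta = -0.324197


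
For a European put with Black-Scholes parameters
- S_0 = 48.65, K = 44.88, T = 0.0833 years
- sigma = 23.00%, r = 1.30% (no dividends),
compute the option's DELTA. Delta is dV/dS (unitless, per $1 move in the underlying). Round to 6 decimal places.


d1 = 1.2645857566; d2 = 1.1982037560
phi(d1) = 0.1793300886; exp(-qT) = 1.0000000000; exp(-rT) = 0.9989176861
N(-d1) = 0.1030099308
Delta = -exp(-qT) * N(-d1) = -1.0000000000 * 0.1030099308 = -0.103010

Answer: Delta = -0.103010


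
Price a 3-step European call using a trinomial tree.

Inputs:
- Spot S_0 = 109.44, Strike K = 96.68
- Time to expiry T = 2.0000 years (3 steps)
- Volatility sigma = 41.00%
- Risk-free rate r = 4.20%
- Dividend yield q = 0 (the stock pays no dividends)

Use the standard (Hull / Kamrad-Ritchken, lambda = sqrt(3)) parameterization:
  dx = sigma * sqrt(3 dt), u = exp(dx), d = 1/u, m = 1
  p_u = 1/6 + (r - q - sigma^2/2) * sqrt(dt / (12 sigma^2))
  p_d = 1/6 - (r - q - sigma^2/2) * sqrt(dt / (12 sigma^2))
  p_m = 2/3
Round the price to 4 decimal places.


Answer: Price = V(0,0) = 33.8786

Derivation:
dt = T/N = 0.666667; dx = sigma*sqrt(3*dt) = 0.579828
u = exp(dx) = 1.785730; d = 1/u = 0.559995
p_u = 0.142493, p_m = 0.666667, p_d = 0.190841
Discount per step: exp(-r*dt) = 0.972388
Stock lattice S(k, j) with j the centered position index:
  k=0: S(0,+0) = 109.4400
  k=1: S(1,-1) = 61.2858; S(1,+0) = 109.4400; S(1,+1) = 195.4303
  k=2: S(2,-2) = 34.3198; S(2,-1) = 61.2858; S(2,+0) = 109.4400; S(2,+1) = 195.4303; S(2,+2) = 348.9859
  k=3: S(3,-3) = 19.2189; S(3,-2) = 34.3198; S(3,-1) = 61.2858; S(3,+0) = 109.4400; S(3,+1) = 195.4303; S(3,+2) = 348.9859; S(3,+3) = 623.1948
Terminal payoffs V(N, j) = max(S_T - K, 0):
  V(3,-3) = 0.000000; V(3,-2) = 0.000000; V(3,-1) = 0.000000; V(3,+0) = 12.760000; V(3,+1) = 98.750343; V(3,+2) = 252.305919; V(3,+3) = 526.514791
Backward induction: V(k, j) = exp(-r*dt) * [p_u * V(k+1, j+1) + p_m * V(k+1, j) + p_d * V(k+1, j-1)]
  V(2,-2) = exp(-r*dt) * [p_u*0.000000 + p_m*0.000000 + p_d*0.000000] = 0.000000
  V(2,-1) = exp(-r*dt) * [p_u*12.760000 + p_m*0.000000 + p_d*0.000000] = 1.768005
  V(2,+0) = exp(-r*dt) * [p_u*98.750343 + p_m*12.760000 + p_d*0.000000] = 21.954469
  V(2,+1) = exp(-r*dt) * [p_u*252.305919 + p_m*98.750343 + p_d*12.760000] = 101.342770
  V(2,+2) = exp(-r*dt) * [p_u*526.514791 + p_m*252.305919 + p_d*98.750343] = 254.837793
  V(1,-1) = exp(-r*dt) * [p_u*21.954469 + p_m*1.768005 + p_d*0.000000] = 4.188100
  V(1,+0) = exp(-r*dt) * [p_u*101.342770 + p_m*21.954469 + p_d*1.768005] = 28.602158
  V(1,+1) = exp(-r*dt) * [p_u*254.837793 + p_m*101.342770 + p_d*21.954469] = 105.080374
  V(0,+0) = exp(-r*dt) * [p_u*105.080374 + p_m*28.602158 + p_d*4.188100] = 33.878558


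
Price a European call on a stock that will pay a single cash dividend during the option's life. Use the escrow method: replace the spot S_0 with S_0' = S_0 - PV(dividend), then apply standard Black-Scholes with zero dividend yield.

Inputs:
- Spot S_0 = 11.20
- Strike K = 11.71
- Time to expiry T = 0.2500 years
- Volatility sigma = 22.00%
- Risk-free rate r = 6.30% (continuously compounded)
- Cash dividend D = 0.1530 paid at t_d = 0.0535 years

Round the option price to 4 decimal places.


Answer: Price = 0.2918

Derivation:
PV(D) = D * exp(-r * t_d) = 0.1530 * 0.99663517 = 0.15248518
S_0' = S_0 - PV(D) = 11.2000 - 0.15248518 = 11.04751482
d1 = (ln(S_0'/K) + (r + sigma^2/2)*T) / (sigma*sqrt(T)) = -0.33125162
d2 = d1 - sigma*sqrt(T) = -0.44125162
exp(-rT) = 0.98437338
N(d1) = 0.37022722; N(d2) = 0.32951542
C = S_0' * N(d1) - K * exp(-rT) * N(d2) = 11.04751482 * 0.37022722 - 11.7100 * 0.98437338 * 0.32951542 = 0.2918


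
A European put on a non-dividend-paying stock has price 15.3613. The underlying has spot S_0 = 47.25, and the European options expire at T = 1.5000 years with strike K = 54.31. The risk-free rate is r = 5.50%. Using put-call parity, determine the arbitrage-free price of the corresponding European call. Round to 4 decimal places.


Answer: Call price = 12.6020

Derivation:
Put-call parity: C - P = S_0 * exp(-qT) - K * exp(-rT).
S_0 * exp(-qT) = 47.2500 * 1.00000000 = 47.25000000
K * exp(-rT) = 54.3100 * 0.92081144 = 50.00926919
C = P + S*exp(-qT) - K*exp(-rT)
C = 15.3613 + 47.25000000 - 50.00926919 = 12.6020


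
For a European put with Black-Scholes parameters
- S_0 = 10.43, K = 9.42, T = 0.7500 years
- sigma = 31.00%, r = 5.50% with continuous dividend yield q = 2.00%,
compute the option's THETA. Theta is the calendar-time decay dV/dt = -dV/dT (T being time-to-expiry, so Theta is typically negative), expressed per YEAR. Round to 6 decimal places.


Answer: Theta = -0.482276

Derivation:
d1 = 0.6113903957; d2 = 0.3429225205
phi(d1) = 0.3309335625; exp(-qT) = 0.9851119396; exp(-rT) = 0.9595892027
Theta = -S*exp(-qT)*phi(d1)*sigma/(2*sqrt(T)) + r*K*exp(-rT)*N(-d2) - q*S*exp(-qT)*N(-d1)
N(-d1) = 0.2704705797; N(-d2) = 0.3658283745; sqrt(T) = 0.8660254038
Term 1 = -10.4300 * 0.9851119396 * 0.3309335625 * 0.3100 / (2 * 0.8660254038) = -0.6085717272
Term 2 = 0.0550 * 9.4200 * 0.9595892027 * 0.3658283745 = 0.1818763928
Term 3 = -0.0200 * 10.4300 * 0.9851119396 * 0.2704705797 = -0.0555801761
Theta = -0.6085717272 + (0.1818763928) + (-0.0555801761) = -0.482276


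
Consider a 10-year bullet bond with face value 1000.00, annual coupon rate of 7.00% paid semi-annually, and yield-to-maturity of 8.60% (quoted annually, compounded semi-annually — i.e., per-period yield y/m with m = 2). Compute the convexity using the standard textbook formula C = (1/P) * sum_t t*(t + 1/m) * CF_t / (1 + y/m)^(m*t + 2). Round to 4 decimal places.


Answer: Convexity = 61.3138

Derivation:
Coupon per period c = face * coupon_rate / m = 35.000000
Periods per year m = 2; per-period yield y/m = 0.043000
Number of cashflows N = 20
Cashflows (t years, CF_t, discount factor 1/(1+y/m)^(m*t), PV):
  t = 0.5000: CF_t = 35.000000, DF = 0.958773, PV = 33.557047
  t = 1.0000: CF_t = 35.000000, DF = 0.919245, PV = 32.173583
  t = 1.5000: CF_t = 35.000000, DF = 0.881347, PV = 30.847155
  t = 2.0000: CF_t = 35.000000, DF = 0.845012, PV = 29.575413
  t = 2.5000: CF_t = 35.000000, DF = 0.810174, PV = 28.356100
  t = 3.0000: CF_t = 35.000000, DF = 0.776773, PV = 27.187057
  t = 3.5000: CF_t = 35.000000, DF = 0.744749, PV = 26.066210
  t = 4.0000: CF_t = 35.000000, DF = 0.714045, PV = 24.991572
  t = 4.5000: CF_t = 35.000000, DF = 0.684607, PV = 23.961239
  t = 5.0000: CF_t = 35.000000, DF = 0.656382, PV = 22.973383
  t = 5.5000: CF_t = 35.000000, DF = 0.629322, PV = 22.026254
  t = 6.0000: CF_t = 35.000000, DF = 0.603376, PV = 21.118173
  t = 6.5000: CF_t = 35.000000, DF = 0.578501, PV = 20.247529
  t = 7.0000: CF_t = 35.000000, DF = 0.554651, PV = 19.412780
  t = 7.5000: CF_t = 35.000000, DF = 0.531784, PV = 18.612445
  t = 8.0000: CF_t = 35.000000, DF = 0.509860, PV = 17.845105
  t = 8.5000: CF_t = 35.000000, DF = 0.488840, PV = 17.109401
  t = 9.0000: CF_t = 35.000000, DF = 0.468687, PV = 16.404028
  t = 9.5000: CF_t = 35.000000, DF = 0.449364, PV = 15.727735
  t = 10.0000: CF_t = 1035.000000, DF = 0.430838, PV = 445.917156
Price P = sum_t PV_t = 894.109364
Convexity numerator sum_t t*(t + 1/m) * CF_t / (1+y/m)^(m*t + 2):
  t = 0.5000: term = 15.423578
  t = 1.0000: term = 44.363119
  t = 1.5000: term = 85.068301
  t = 2.0000: term = 135.935284
  t = 2.5000: term = 195.496573
  t = 3.0000: term = 262.411507
  t = 3.5000: term = 335.457344
  t = 4.0000: term = 413.520901
  t = 4.5000: term = 495.590725
  t = 5.0000: term = 580.749757
  t = 5.5000: term = 668.168465
  t = 6.0000: term = 757.098409
  t = 6.5000: term = 846.866229
  t = 7.0000: term = 936.868016
  t = 7.5000: term = 1026.564050
  t = 8.0000: term = 1115.473880
  t = 8.5000: term = 1203.171731
  t = 9.0000: term = 1289.282211
  t = 9.5000: term = 1373.476309
  t = 10.0000: term = 43040.257751
Convexity = (1/P) * sum = 54821.244140 / 894.109364 = 61.313802


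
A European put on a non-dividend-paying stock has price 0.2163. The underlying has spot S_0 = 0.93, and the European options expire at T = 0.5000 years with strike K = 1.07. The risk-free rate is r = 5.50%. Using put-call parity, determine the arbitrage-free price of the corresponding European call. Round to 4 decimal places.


Answer: Call price = 0.1053

Derivation:
Put-call parity: C - P = S_0 * exp(-qT) - K * exp(-rT).
S_0 * exp(-qT) = 0.9300 * 1.00000000 = 0.93000000
K * exp(-rT) = 1.0700 * 0.97287468 = 1.04097591
C = P + S*exp(-qT) - K*exp(-rT)
C = 0.2163 + 0.93000000 - 1.04097591 = 0.1053


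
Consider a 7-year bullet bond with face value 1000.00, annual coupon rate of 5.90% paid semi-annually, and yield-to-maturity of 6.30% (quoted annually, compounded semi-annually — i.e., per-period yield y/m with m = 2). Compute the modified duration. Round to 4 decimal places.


Coupon per period c = face * coupon_rate / m = 29.500000
Periods per year m = 2; per-period yield y/m = 0.031500
Number of cashflows N = 14
Cashflows (t years, CF_t, discount factor 1/(1+y/m)^(m*t), PV):
  t = 0.5000: CF_t = 29.500000, DF = 0.969462, PV = 28.599127
  t = 1.0000: CF_t = 29.500000, DF = 0.939856, PV = 27.725766
  t = 1.5000: CF_t = 29.500000, DF = 0.911155, PV = 26.879075
  t = 2.0000: CF_t = 29.500000, DF = 0.883330, PV = 26.058240
  t = 2.5000: CF_t = 29.500000, DF = 0.856355, PV = 25.262473
  t = 3.0000: CF_t = 29.500000, DF = 0.830204, PV = 24.491006
  t = 3.5000: CF_t = 29.500000, DF = 0.804851, PV = 23.743098
  t = 4.0000: CF_t = 29.500000, DF = 0.780272, PV = 23.018030
  t = 4.5000: CF_t = 29.500000, DF = 0.756444, PV = 22.315105
  t = 5.0000: CF_t = 29.500000, DF = 0.733344, PV = 21.633645
  t = 5.5000: CF_t = 29.500000, DF = 0.710949, PV = 20.972995
  t = 6.0000: CF_t = 29.500000, DF = 0.689238, PV = 20.332521
  t = 6.5000: CF_t = 29.500000, DF = 0.668190, PV = 19.711605
  t = 7.0000: CF_t = 1029.500000, DF = 0.647785, PV = 666.894443
Price P = sum_t PV_t = 977.637130
First compute Macaulay numerator sum_t t * PV_t:
  t * PV_t at t = 0.5000: 14.299564
  t * PV_t at t = 1.0000: 27.725766
  t * PV_t at t = 1.5000: 40.318612
  t * PV_t at t = 2.0000: 52.116481
  t * PV_t at t = 2.5000: 63.156181
  t * PV_t at t = 3.0000: 73.473018
  t * PV_t at t = 3.5000: 83.100844
  t * PV_t at t = 4.0000: 92.072121
  t * PV_t at t = 4.5000: 100.417970
  t * PV_t at t = 5.0000: 108.168224
  t * PV_t at t = 5.5000: 115.351474
  t * PV_t at t = 6.0000: 121.995126
  t * PV_t at t = 6.5000: 128.125435
  t * PV_t at t = 7.0000: 4668.261101
Macaulay duration D = 5688.581917 / 977.637130 = 5.818705
Modified duration = D / (1 + y/m) = 5.818705 / (1 + 0.031500) = 5.641013

Answer: Modified duration = 5.6410


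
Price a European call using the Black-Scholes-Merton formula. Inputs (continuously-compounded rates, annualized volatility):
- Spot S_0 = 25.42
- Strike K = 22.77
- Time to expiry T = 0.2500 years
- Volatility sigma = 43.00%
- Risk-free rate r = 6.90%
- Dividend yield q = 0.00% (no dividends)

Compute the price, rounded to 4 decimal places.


d1 = (ln(S/K) + (r - q + 0.5*sigma^2) * T) / (sigma * sqrt(T)) = 0.69979017
d2 = d1 - sigma * sqrt(T) = 0.48479017
exp(-rT) = 0.98289793; exp(-qT) = 1.00000000
C = S_0 * exp(-qT) * N(d1) - K * exp(-rT) * N(d2)
N(d1) = 0.75797082; N(d2) = 0.68608740
C = 25.4200 * 1.00000000 * 0.75797082 - 22.7700 * 0.98289793 * 0.68608740 = 3.9126

Answer: Price = 3.9126


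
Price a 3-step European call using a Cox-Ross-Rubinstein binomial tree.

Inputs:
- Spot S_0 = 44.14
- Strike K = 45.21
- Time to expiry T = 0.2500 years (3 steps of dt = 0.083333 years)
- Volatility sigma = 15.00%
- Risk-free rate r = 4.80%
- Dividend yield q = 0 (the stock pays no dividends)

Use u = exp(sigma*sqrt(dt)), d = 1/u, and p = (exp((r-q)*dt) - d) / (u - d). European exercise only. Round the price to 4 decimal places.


Answer: Price = V(0,0) = 1.1152

Derivation:
dt = T/N = 0.083333
u = exp(sigma*sqrt(dt)) = 1.044252; d = 1/u = 0.957623
p = (exp((r-q)*dt) - d) / (u - d) = 0.535442
Discount per step: exp(-r*dt) = 0.996008
Stock lattice S(k, i) with i counting down-moves:
  k=0: S(0,0) = 44.1400
  k=1: S(1,0) = 46.0933; S(1,1) = 42.2695
  k=2: S(2,0) = 48.1330; S(2,1) = 44.1400; S(2,2) = 40.4782
  k=3: S(3,0) = 50.2630; S(3,1) = 46.0933; S(3,2) = 42.2695; S(3,3) = 38.7629
Terminal payoffs V(N, i) = max(S_T - K, 0):
  V(3,0) = 5.053050; V(3,1) = 0.883303; V(3,2) = 0.000000; V(3,3) = 0.000000
Backward induction: V(k, i) = exp(-r*dt) * [p * V(k+1, i) + (1-p) * V(k+1, i+1)].
  V(2,0) = exp(-r*dt) * [p*5.053050 + (1-p)*0.883303] = 3.103524
  V(2,1) = exp(-r*dt) * [p*0.883303 + (1-p)*0.000000] = 0.471070
  V(2,2) = exp(-r*dt) * [p*0.000000 + (1-p)*0.000000] = 0.000000
  V(1,0) = exp(-r*dt) * [p*3.103524 + (1-p)*0.471070] = 1.873090
  V(1,1) = exp(-r*dt) * [p*0.471070 + (1-p)*0.000000] = 0.251224
  V(0,0) = exp(-r*dt) * [p*1.873090 + (1-p)*0.251224] = 1.115170


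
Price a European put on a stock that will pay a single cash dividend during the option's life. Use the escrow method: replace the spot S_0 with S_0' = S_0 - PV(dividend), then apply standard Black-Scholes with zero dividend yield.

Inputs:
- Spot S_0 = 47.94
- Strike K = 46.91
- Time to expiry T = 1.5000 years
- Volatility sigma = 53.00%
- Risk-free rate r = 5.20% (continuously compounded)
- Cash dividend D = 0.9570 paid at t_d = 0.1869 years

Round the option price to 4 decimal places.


Answer: Price = 9.7830

Derivation:
PV(D) = D * exp(-r * t_d) = 0.9570 * 0.99032827 = 0.94774416
S_0' = S_0 - PV(D) = 47.9400 - 0.94774416 = 46.99225584
d1 = (ln(S_0'/K) + (r + sigma^2/2)*T) / (sigma*sqrt(T)) = 0.44742002
d2 = d1 - sigma*sqrt(T) = -0.20169477
exp(-rT) = 0.92496443
N(-d1) = 0.32728591; N(-d2) = 0.57992232
P = K * exp(-rT) * N(-d2) - S_0' * N(-d1) = 46.9100 * 0.92496443 * 0.57992232 - 46.99225584 * 0.32728591 = 9.7830
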